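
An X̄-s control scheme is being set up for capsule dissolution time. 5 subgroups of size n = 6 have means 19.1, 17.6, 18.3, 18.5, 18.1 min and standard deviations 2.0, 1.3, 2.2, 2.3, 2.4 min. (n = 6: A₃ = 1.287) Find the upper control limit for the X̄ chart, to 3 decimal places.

20.945

X̄̄ = (19.1 + 17.6 + 18.3 + 18.5 + 18.1) / 5 = 18.3200
s̄ = (2.0 + 1.3 + 2.2 + 2.3 + 2.4) / 5 = 2.0400
UCL = X̄̄ + A₃·s̄ = 18.3200 + 1.287 × 2.0400 = 20.9455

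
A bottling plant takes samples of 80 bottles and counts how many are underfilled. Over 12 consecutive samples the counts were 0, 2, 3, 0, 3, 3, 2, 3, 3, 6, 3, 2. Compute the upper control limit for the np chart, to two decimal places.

7.17

p̄ = Σdᵢ / (k·n) = 30 / (12 × 80) = 0.03125
UCL = np̄ + 3·√(np̄(1−p̄)) = 2.5000 + 3 × √(2.5000×0.96875) = 2.5000 + 3 × 1.5562 = 7.1687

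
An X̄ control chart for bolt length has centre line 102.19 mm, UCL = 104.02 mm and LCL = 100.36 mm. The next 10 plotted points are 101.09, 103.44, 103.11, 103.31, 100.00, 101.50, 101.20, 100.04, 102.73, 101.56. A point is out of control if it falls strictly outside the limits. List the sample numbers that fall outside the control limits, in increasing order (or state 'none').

Compare each point to [100.36, 104.02]: sample 5 = 100.00 < LCL; sample 8 = 100.04 < LCL.

5, 8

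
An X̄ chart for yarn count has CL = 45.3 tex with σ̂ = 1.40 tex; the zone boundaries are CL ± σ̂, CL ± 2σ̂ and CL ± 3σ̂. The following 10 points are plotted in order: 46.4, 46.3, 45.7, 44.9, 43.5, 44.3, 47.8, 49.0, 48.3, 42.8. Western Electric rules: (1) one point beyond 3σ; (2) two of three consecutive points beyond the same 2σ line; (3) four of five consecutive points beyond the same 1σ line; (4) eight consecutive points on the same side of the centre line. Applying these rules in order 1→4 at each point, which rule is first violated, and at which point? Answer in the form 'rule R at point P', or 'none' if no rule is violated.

rule 2 at point 9

Zone of each point (C = within 1σ̂, B = 1σ̂–2σ̂, A = 2σ̂–3σ̂, * = beyond 3σ̂; sign = side of CL): 1:+C, 2:+C, 3:+C, 4:-C, 5:-B, 6:-C, 7:+B, 8:+A, 9:+A, 10:-B
Rule 2 (two of three consecutive points beyond the same 2σ limit) is satisfied at point 9.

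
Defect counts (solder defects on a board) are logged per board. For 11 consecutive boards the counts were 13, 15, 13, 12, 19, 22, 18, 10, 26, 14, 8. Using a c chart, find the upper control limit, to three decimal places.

27.248

c̄ = (13 + 15 + 13 + 12 + 19 + 22 + 18 + 10 + 26 + 14 + 8) / 11 = 170 / 11 = 15.4545
UCL = c̄ + 3√c̄ = 15.4545 + 3 × √15.4545 = 15.4545 + 3 × 3.9312 = 27.2482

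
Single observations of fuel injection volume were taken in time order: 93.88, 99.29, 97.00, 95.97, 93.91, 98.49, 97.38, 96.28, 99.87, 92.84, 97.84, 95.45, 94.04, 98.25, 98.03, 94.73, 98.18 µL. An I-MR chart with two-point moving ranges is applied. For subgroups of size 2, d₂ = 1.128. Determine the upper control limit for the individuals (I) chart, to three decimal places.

X̄ = (93.88 + 99.29 + 97.00 + 95.97 + 93.91 + 98.49 + 97.38 + 96.28 + 99.87 + 92.84 + 97.84 + 95.45 + 94.04 + 98.25 + 98.03 + 94.73 + 98.18) / 17 = 96.5547
Moving ranges: 5.41, 2.29, 1.03, 2.06, 4.58, 1.11, 1.10, 3.59, 7.03, 5.00, 2.39, 1.41, 4.21, 0.22, 3.30, 3.45; M̄R̄ = 48.1800 / 16 = 3.0112
UCL = X̄ + 3·M̄R̄/d₂ = 96.5547 + 3 × 3.0112 / 1.128 = 104.5633

104.563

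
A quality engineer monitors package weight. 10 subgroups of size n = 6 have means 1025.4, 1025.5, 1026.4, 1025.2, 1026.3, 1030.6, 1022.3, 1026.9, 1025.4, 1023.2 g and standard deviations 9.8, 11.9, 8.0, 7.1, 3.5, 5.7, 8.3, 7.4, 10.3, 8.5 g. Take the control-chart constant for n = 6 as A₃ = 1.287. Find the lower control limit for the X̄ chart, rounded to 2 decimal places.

X̄̄ = (1025.4 + 1025.5 + 1026.4 + 1025.2 + 1026.3 + 1030.6 + 1022.3 + 1026.9 + 1025.4 + 1023.2) / 10 = 1025.7200
s̄ = (9.8 + 11.9 + 8.0 + 7.1 + 3.5 + 5.7 + 8.3 + 7.4 + 10.3 + 8.5) / 10 = 8.0500
LCL = X̄̄ − A₃·s̄ = 1025.7200 − 1.287 × 8.0500 = 1015.3596

1015.36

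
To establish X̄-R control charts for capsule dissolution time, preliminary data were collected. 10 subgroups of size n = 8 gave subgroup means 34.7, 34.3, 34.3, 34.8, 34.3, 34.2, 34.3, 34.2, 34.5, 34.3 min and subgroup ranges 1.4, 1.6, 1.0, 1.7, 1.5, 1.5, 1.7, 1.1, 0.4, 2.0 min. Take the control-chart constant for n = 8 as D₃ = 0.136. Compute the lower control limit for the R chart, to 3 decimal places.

R̄ = (1.4 + 1.6 + 1.0 + 1.7 + 1.5 + 1.5 + 1.7 + 1.1 + 0.4 + 2.0) / 10 = 13.9000 / 10 = 1.3900
LCL_R = D₃·R̄ = 0.136 × 1.3900 = 0.1890

0.189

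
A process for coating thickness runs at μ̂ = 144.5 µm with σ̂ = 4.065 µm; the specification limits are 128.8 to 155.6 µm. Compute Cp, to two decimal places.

Cp = (USL − LSL) / (6σ̂) = (155.6 − 128.8) / (6 × 4.065) = 26.8000 / 24.3900 = 1.0988

1.10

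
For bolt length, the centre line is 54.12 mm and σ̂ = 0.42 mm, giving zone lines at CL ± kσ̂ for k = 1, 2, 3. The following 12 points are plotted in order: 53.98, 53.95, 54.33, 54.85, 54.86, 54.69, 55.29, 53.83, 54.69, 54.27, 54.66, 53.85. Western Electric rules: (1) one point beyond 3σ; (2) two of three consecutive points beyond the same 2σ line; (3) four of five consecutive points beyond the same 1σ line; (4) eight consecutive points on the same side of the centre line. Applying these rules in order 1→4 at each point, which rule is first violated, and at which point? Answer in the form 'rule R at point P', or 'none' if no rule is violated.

rule 3 at point 7

Zone of each point (C = within 1σ̂, B = 1σ̂–2σ̂, A = 2σ̂–3σ̂, * = beyond 3σ̂; sign = side of CL): 1:-C, 2:-C, 3:+C, 4:+B, 5:+B, 6:+B, 7:+A, 8:-C, 9:+B, 10:+C, 11:+B, 12:-C
Rule 3 (four of five consecutive points beyond the same 1σ limit) is satisfied at point 7.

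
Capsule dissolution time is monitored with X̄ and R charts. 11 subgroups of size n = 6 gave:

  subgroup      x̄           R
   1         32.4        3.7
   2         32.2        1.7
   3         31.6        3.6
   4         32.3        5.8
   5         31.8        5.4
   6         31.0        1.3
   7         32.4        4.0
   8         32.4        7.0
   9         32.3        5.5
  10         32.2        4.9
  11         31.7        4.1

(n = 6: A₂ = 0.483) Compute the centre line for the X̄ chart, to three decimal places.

X̄̄ = (32.4 + 32.2 + 31.6 + 32.3 + 31.8 + 31.0 + 32.4 + 32.4 + 32.3 + 32.2 + 31.7) / 11 = 352.3000 / 11 = 32.0273
CL = X̄̄ = 32.0273

32.027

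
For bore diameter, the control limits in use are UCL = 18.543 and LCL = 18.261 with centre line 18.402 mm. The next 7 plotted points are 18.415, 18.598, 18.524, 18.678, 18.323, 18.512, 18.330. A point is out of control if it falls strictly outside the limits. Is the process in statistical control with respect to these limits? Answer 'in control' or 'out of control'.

out of control

Compare each point to [18.261, 18.543]: sample 2 = 18.598 > UCL; sample 4 = 18.678 > UCL.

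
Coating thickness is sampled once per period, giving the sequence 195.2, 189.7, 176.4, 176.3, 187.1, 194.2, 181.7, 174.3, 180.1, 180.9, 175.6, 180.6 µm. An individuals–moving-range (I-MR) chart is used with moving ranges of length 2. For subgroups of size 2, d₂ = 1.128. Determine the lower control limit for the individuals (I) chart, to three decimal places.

164.880

X̄ = (195.2 + 189.7 + 176.4 + 176.3 + 187.1 + 194.2 + 181.7 + 174.3 + 180.1 + 180.9 + 175.6 + 180.6) / 12 = 182.6750
Moving ranges: 5.5, 13.3, 0.1, 10.8, 7.1, 12.5, 7.4, 5.8, 0.8, 5.3, 5.0; M̄R̄ = 73.6000 / 11 = 6.6909
LCL = X̄ − 3·M̄R̄/d₂ = 182.6750 − 3 × 6.6909 / 1.128 = 164.8800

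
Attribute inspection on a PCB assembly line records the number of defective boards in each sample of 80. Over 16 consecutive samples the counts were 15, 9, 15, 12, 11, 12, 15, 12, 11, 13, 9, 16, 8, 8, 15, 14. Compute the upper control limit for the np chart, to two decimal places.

21.83

p̄ = Σdᵢ / (k·n) = 195 / (16 × 80) = 0.15234
UCL = np̄ + 3·√(np̄(1−p̄)) = 12.1875 + 3 × √(12.1875×0.84766) = 12.1875 + 3 × 3.2142 = 21.8300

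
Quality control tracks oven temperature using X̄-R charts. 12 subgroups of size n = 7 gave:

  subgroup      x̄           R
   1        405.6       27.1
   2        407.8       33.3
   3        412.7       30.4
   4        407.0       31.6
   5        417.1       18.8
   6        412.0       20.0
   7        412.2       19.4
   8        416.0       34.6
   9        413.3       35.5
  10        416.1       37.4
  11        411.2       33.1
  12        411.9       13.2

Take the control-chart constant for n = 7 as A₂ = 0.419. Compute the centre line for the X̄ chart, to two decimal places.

X̄̄ = (405.6 + 407.8 + 412.7 + 407.0 + 417.1 + 412.0 + 412.2 + 416.0 + 413.3 + 416.1 + 411.2 + 411.9) / 12 = 4942.9000 / 12 = 411.9083
CL = X̄̄ = 411.9083

411.91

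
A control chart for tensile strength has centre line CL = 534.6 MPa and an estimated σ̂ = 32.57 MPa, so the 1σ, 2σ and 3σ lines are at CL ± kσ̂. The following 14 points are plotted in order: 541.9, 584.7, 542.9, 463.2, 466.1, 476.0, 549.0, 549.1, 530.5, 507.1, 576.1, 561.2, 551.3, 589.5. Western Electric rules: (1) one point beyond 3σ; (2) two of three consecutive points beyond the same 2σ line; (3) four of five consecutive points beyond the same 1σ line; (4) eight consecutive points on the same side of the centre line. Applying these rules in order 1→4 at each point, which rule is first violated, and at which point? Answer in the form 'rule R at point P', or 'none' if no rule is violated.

Zone of each point (C = within 1σ̂, B = 1σ̂–2σ̂, A = 2σ̂–3σ̂, * = beyond 3σ̂; sign = side of CL): 1:+C, 2:+B, 3:+C, 4:-A, 5:-A, 6:-B, 7:+C, 8:+C, 9:-C, 10:-C, 11:+B, 12:+C, 13:+C, 14:+B
Rule 2 (two of three consecutive points beyond the same 2σ limit) is satisfied at point 5.

rule 2 at point 5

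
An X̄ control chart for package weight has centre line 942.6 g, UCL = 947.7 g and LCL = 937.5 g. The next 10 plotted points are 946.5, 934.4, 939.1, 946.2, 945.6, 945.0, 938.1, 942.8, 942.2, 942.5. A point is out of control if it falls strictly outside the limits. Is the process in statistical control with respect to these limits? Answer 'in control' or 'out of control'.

Compare each point to [937.5, 947.7]: sample 2 = 934.4 < LCL.

out of control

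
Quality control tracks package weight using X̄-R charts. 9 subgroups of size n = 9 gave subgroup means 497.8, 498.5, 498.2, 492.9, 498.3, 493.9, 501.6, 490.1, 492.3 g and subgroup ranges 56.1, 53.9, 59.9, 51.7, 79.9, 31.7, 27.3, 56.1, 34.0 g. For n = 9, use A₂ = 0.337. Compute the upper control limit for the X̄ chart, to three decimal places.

512.828

X̄̄ = (497.8 + 498.5 + 498.2 + 492.9 + 498.3 + 493.9 + 501.6 + 490.1 + 492.3) / 9 = 4463.6000 / 9 = 495.9556
R̄ = (56.1 + 53.9 + 59.9 + 51.7 + 79.9 + 31.7 + 27.3 + 56.1 + 34.0) / 9 = 450.6000 / 9 = 50.0667
UCL = X̄̄ + A₂·R̄ = 495.9556 + 0.337 × 50.0667 = 512.8280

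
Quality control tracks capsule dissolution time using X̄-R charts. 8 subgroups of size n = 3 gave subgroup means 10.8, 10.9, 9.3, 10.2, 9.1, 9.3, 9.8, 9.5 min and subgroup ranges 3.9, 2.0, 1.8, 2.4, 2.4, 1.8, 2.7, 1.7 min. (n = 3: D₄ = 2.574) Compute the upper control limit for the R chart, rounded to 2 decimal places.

6.02

R̄ = (3.9 + 2.0 + 1.8 + 2.4 + 2.4 + 1.8 + 2.7 + 1.7) / 8 = 18.7000 / 8 = 2.3375
UCL_R = D₄·R̄ = 2.574 × 2.3375 = 6.0167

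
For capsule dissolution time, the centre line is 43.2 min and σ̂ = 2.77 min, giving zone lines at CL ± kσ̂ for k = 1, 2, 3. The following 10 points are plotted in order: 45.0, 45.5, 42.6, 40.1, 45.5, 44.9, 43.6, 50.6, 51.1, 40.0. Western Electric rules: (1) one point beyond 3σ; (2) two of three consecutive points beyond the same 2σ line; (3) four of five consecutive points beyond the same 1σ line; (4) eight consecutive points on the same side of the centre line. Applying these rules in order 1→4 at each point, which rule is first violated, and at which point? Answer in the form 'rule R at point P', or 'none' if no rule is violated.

Zone of each point (C = within 1σ̂, B = 1σ̂–2σ̂, A = 2σ̂–3σ̂, * = beyond 3σ̂; sign = side of CL): 1:+C, 2:+C, 3:-C, 4:-B, 5:+C, 6:+C, 7:+C, 8:+A, 9:+A, 10:-B
Rule 2 (two of three consecutive points beyond the same 2σ limit) is satisfied at point 9.

rule 2 at point 9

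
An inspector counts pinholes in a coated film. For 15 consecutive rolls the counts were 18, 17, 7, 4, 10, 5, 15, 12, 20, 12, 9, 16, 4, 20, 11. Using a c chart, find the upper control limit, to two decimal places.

22.39

c̄ = (18 + 17 + 7 + 4 + 10 + 5 + 15 + 12 + 20 + 12 + 9 + 16 + 4 + 20 + 11) / 15 = 180 / 15 = 12.0000
UCL = c̄ + 3√c̄ = 12.0000 + 3 × √12.0000 = 12.0000 + 3 × 3.4641 = 22.3923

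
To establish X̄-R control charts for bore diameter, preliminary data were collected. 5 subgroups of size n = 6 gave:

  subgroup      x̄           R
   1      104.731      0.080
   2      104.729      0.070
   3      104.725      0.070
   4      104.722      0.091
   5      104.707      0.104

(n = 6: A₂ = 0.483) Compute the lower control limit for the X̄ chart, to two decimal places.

X̄̄ = (104.731 + 104.729 + 104.725 + 104.722 + 104.707) / 5 = 523.6140 / 5 = 104.7228
R̄ = (0.080 + 0.070 + 0.070 + 0.091 + 0.104) / 5 = 0.4150 / 5 = 0.0830
LCL = X̄̄ − A₂·R̄ = 104.7228 − 0.483 × 0.0830 = 104.6827

104.68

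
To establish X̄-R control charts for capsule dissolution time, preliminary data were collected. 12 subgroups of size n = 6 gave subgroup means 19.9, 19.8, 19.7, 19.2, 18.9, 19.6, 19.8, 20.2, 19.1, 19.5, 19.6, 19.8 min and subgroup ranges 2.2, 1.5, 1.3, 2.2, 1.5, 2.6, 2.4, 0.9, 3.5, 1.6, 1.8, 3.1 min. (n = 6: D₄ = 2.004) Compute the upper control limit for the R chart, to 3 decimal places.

R̄ = (2.2 + 1.5 + 1.3 + 2.2 + 1.5 + 2.6 + 2.4 + 0.9 + 3.5 + 1.6 + 1.8 + 3.1) / 12 = 24.6000 / 12 = 2.0500
UCL_R = D₄·R̄ = 2.004 × 2.0500 = 4.1082

4.108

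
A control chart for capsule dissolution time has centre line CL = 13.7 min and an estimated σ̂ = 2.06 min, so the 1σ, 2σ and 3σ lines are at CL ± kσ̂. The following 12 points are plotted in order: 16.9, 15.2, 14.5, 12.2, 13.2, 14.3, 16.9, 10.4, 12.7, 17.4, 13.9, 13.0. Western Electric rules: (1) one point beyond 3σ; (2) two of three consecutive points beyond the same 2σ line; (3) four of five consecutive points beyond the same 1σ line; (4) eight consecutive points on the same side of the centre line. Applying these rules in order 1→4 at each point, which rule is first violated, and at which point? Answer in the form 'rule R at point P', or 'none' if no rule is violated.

none

Zone of each point (C = within 1σ̂, B = 1σ̂–2σ̂, A = 2σ̂–3σ̂, * = beyond 3σ̂; sign = side of CL): 1:+B, 2:+C, 3:+C, 4:-C, 5:-C, 6:+C, 7:+B, 8:-B, 9:-C, 10:+B, 11:+C, 12:-C
No rule fires across all 12 points.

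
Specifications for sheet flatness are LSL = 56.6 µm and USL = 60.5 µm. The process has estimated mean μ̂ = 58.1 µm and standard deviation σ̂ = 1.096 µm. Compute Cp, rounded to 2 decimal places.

0.59

Cp = (USL − LSL) / (6σ̂) = (60.5 − 56.6) / (6 × 1.096) = 3.9000 / 6.5760 = 0.5931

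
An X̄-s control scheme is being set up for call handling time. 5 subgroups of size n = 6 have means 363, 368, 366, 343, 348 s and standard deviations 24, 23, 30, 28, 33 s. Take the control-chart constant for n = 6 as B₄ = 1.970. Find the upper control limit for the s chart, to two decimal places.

54.37

s̄ = (24 + 23 + 30 + 28 + 33) / 5 = 27.6000
UCL_s = B₄·s̄ = 1.970 × 27.6000 = 54.3720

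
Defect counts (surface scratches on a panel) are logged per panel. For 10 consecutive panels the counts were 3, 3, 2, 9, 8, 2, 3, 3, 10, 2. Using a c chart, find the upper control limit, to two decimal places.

c̄ = (3 + 3 + 2 + 9 + 8 + 2 + 3 + 3 + 10 + 2) / 10 = 45 / 10 = 4.5000
UCL = c̄ + 3√c̄ = 4.5000 + 3 × √4.5000 = 4.5000 + 3 × 2.1213 = 10.8640

10.86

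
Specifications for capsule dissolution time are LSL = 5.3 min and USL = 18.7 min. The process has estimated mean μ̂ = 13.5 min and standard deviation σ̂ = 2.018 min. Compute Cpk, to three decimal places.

Cpu = (USL − μ̂) / (3σ̂) = (18.7 − 13.5) / (3 × 2.018) = 0.8589; Cpl = (μ̂ − LSL) / (3σ̂) = (13.5 − 5.3) / (3 × 2.018) = 1.3545; Cpk = min(Cpu, Cpl) = 0.8589

0.859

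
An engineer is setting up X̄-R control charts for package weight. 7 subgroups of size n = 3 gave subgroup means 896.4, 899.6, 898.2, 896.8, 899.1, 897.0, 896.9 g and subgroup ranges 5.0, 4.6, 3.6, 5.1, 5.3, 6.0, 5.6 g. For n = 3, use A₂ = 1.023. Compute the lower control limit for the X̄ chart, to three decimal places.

X̄̄ = (896.4 + 899.6 + 898.2 + 896.8 + 899.1 + 897.0 + 896.9) / 7 = 6284.0000 / 7 = 897.7143
R̄ = (5.0 + 4.6 + 3.6 + 5.1 + 5.3 + 6.0 + 5.6) / 7 = 35.2000 / 7 = 5.0286
LCL = X̄̄ − A₂·R̄ = 897.7143 − 1.023 × 5.0286 = 892.5701

892.570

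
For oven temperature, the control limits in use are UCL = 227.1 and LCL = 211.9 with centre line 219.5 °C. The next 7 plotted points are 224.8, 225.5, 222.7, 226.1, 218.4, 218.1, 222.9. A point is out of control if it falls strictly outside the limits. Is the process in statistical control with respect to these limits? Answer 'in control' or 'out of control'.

All 7 points lie within [211.9, 227.1].

in control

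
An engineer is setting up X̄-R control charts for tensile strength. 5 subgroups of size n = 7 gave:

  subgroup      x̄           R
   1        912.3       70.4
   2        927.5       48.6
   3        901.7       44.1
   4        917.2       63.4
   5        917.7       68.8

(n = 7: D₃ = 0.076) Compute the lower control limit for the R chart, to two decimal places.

R̄ = (70.4 + 48.6 + 44.1 + 63.4 + 68.8) / 5 = 295.3000 / 5 = 59.0600
LCL_R = D₃·R̄ = 0.076 × 59.0600 = 4.4886

4.49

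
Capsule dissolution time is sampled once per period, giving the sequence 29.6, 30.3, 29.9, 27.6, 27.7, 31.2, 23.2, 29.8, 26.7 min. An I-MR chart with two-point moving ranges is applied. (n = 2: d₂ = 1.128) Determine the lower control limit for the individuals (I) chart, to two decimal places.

20.23

X̄ = (29.6 + 30.3 + 29.9 + 27.6 + 27.7 + 31.2 + 23.2 + 29.8 + 26.7) / 9 = 28.4444
Moving ranges: 0.7, 0.4, 2.3, 0.1, 3.5, 8.0, 6.6, 3.1; M̄R̄ = 24.7000 / 8 = 3.0875
LCL = X̄ − 3·M̄R̄/d₂ = 28.4444 − 3 × 3.0875 / 1.128 = 20.2330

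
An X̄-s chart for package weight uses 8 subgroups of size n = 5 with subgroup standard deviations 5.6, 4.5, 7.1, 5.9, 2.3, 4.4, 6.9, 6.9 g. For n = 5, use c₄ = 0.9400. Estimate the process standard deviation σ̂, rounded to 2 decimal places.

5.80

s̄ = (5.6 + 4.5 + 7.1 + 5.9 + 2.3 + 4.4 + 6.9 + 6.9) / 8 = 5.4500
σ̂ = s̄ / c₄ = 5.4500 / 0.9400 = 5.7979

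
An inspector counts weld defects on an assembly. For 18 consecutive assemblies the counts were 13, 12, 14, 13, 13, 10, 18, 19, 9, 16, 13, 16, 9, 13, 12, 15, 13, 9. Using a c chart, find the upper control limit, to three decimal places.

24.052

c̄ = (13 + 12 + 14 + 13 + 13 + 10 + 18 + 19 + 9 + 16 + 13 + 16 + 9 + 13 + 12 + 15 + 13 + 9) / 18 = 237 / 18 = 13.1667
UCL = c̄ + 3√c̄ = 13.1667 + 3 × √13.1667 = 13.1667 + 3 × 3.6286 = 24.0524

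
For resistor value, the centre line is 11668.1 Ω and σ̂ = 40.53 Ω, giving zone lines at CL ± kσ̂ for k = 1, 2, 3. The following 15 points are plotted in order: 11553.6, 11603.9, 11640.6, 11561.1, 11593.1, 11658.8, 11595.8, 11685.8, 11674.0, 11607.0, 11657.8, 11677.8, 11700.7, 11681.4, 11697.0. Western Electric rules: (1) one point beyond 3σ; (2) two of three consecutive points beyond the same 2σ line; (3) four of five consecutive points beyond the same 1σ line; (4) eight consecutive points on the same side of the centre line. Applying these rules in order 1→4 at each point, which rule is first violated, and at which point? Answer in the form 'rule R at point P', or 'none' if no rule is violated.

rule 3 at point 5

Zone of each point (C = within 1σ̂, B = 1σ̂–2σ̂, A = 2σ̂–3σ̂, * = beyond 3σ̂; sign = side of CL): 1:-A, 2:-B, 3:-C, 4:-A, 5:-B, 6:-C, 7:-B, 8:+C, 9:+C, 10:-B, 11:-C, 12:+C, 13:+C, 14:+C, 15:+C
Rule 3 (four of five consecutive points beyond the same 1σ limit) is satisfied at point 5.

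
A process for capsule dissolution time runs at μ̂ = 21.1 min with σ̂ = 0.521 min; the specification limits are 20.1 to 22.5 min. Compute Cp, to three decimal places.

Cp = (USL − LSL) / (6σ̂) = (22.5 − 20.1) / (6 × 0.521) = 2.4000 / 3.1260 = 0.7678

0.768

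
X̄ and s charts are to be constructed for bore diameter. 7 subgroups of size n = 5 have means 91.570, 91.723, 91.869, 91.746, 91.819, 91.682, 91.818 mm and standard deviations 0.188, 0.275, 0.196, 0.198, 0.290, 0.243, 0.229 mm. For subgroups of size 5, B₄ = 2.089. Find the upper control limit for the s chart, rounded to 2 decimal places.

0.48

s̄ = (0.188 + 0.275 + 0.196 + 0.198 + 0.290 + 0.243 + 0.229) / 7 = 0.2313
UCL_s = B₄·s̄ = 2.089 × 0.2313 = 0.4832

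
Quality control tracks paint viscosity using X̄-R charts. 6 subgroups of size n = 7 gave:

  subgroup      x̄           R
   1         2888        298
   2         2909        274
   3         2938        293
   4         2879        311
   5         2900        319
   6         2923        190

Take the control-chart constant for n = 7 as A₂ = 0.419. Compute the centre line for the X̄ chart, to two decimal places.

2906.17

X̄̄ = (2888 + 2909 + 2938 + 2879 + 2900 + 2923) / 6 = 17437.0000 / 6 = 2906.1667
CL = X̄̄ = 2906.1667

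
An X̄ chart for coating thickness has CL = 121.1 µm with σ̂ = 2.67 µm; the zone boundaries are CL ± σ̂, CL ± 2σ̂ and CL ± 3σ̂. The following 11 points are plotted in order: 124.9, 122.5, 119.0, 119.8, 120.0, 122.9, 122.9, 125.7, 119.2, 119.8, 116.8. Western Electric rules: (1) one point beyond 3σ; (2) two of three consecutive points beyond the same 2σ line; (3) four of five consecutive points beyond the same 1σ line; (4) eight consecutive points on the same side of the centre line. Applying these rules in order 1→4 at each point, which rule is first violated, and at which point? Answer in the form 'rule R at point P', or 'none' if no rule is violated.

none

Zone of each point (C = within 1σ̂, B = 1σ̂–2σ̂, A = 2σ̂–3σ̂, * = beyond 3σ̂; sign = side of CL): 1:+B, 2:+C, 3:-C, 4:-C, 5:-C, 6:+C, 7:+C, 8:+B, 9:-C, 10:-C, 11:-B
No rule fires across all 11 points.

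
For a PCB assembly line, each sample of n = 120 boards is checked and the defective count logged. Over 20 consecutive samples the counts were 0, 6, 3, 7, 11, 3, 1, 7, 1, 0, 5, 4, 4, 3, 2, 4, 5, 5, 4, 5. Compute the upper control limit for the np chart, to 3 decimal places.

9.899

p̄ = Σdᵢ / (k·n) = 80 / (20 × 120) = 0.03333
UCL = np̄ + 3·√(np̄(1−p̄)) = 4.0000 + 3 × √(4.0000×0.96667) = 4.0000 + 3 × 1.9664 = 9.8992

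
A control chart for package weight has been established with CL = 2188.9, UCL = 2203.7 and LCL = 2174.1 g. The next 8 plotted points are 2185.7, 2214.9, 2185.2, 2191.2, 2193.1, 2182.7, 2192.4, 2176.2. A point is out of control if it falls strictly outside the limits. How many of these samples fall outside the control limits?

Compare each point to [2174.1, 2203.7]: sample 2 = 2214.9 > UCL.

1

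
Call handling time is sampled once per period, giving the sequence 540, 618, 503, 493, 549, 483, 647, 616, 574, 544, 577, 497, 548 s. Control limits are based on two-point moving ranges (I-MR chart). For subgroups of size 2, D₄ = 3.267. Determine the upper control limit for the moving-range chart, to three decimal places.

Moving ranges: 78, 115, 10, 56, 66, 164, 31, 42, 30, 33, 80, 51; M̄R̄ = 756.0000 / 12 = 63.0000
UCL_MR = D₄·M̄R̄ = 3.267 × 63.0000 = 205.8210

205.821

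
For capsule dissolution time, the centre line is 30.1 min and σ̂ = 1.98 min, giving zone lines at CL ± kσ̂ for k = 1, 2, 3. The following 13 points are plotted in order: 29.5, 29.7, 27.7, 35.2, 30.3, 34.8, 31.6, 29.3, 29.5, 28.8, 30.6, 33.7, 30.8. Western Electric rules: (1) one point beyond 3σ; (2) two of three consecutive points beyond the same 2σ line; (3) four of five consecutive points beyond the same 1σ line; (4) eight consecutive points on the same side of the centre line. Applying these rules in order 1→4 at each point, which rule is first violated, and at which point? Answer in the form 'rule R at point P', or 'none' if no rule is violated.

rule 2 at point 6

Zone of each point (C = within 1σ̂, B = 1σ̂–2σ̂, A = 2σ̂–3σ̂, * = beyond 3σ̂; sign = side of CL): 1:-C, 2:-C, 3:-B, 4:+A, 5:+C, 6:+A, 7:+C, 8:-C, 9:-C, 10:-C, 11:+C, 12:+B, 13:+C
Rule 2 (two of three consecutive points beyond the same 2σ limit) is satisfied at point 6.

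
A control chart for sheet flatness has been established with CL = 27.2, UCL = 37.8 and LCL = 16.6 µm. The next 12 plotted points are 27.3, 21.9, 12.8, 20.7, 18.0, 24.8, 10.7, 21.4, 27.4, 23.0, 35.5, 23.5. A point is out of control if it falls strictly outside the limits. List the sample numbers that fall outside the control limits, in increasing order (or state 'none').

3, 7

Compare each point to [16.6, 37.8]: sample 3 = 12.8 < LCL; sample 7 = 10.7 < LCL.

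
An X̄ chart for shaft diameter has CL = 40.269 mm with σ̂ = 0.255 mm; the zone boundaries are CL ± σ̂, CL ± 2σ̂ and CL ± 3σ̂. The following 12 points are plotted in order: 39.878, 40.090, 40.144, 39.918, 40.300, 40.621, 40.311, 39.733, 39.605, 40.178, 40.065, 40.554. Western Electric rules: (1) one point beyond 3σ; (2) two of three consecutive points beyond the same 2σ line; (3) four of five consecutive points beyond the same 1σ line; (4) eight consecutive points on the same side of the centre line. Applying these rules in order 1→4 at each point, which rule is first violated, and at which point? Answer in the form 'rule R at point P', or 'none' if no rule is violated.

Zone of each point (C = within 1σ̂, B = 1σ̂–2σ̂, A = 2σ̂–3σ̂, * = beyond 3σ̂; sign = side of CL): 1:-B, 2:-C, 3:-C, 4:-B, 5:+C, 6:+B, 7:+C, 8:-A, 9:-A, 10:-C, 11:-C, 12:+B
Rule 2 (two of three consecutive points beyond the same 2σ limit) is satisfied at point 9.

rule 2 at point 9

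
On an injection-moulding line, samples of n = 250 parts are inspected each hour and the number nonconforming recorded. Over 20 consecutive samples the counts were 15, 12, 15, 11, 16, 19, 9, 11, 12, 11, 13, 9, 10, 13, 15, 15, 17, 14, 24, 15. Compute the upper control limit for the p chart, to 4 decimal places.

0.0985

p̄ = Σdᵢ / (k·n) = 276 / (20 × 250) = 0.05520
UCL = p̄ + 3·√(p̄(1−p̄)/n) = 0.05520 + 3 × √(0.05520×0.94480/250) = 0.05520 + 3 × 0.01444 = 0.09853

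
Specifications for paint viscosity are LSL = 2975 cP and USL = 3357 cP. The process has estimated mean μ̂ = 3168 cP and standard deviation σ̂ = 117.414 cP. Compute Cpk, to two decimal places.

Cpu = (USL − μ̂) / (3σ̂) = (3357 − 3168) / (3 × 117.414) = 0.5366; Cpl = (μ̂ − LSL) / (3σ̂) = (3168 − 2975) / (3 × 117.414) = 0.5479; Cpk = min(Cpu, Cpl) = 0.5366

0.54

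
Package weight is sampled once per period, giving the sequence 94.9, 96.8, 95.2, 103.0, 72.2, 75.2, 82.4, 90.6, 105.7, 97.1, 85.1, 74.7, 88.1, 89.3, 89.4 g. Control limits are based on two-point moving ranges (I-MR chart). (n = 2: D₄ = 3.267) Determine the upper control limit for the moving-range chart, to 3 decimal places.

Moving ranges: 1.9, 1.6, 7.8, 30.8, 3.0, 7.2, 8.2, 15.1, 8.6, 12.0, 10.4, 13.4, 1.2, 0.1; M̄R̄ = 121.3000 / 14 = 8.6643
UCL_MR = D₄·M̄R̄ = 3.267 × 8.6643 = 28.3062

28.306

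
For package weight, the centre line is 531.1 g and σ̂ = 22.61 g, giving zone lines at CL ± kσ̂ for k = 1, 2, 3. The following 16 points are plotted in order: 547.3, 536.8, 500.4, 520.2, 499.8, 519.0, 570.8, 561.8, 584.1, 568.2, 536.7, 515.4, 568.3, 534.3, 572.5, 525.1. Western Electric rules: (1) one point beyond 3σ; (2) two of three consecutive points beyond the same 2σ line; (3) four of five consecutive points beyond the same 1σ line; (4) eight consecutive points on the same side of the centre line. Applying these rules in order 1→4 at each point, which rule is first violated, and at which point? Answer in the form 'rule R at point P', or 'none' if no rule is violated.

Zone of each point (C = within 1σ̂, B = 1σ̂–2σ̂, A = 2σ̂–3σ̂, * = beyond 3σ̂; sign = side of CL): 1:+C, 2:+C, 3:-B, 4:-C, 5:-B, 6:-C, 7:+B, 8:+B, 9:+A, 10:+B, 11:+C, 12:-C, 13:+B, 14:+C, 15:+B, 16:-C
Rule 3 (four of five consecutive points beyond the same 1σ limit) is satisfied at point 10.

rule 3 at point 10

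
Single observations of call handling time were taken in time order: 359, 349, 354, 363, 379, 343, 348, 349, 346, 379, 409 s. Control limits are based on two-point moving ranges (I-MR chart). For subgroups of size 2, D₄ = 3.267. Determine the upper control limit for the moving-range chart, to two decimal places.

48.35

Moving ranges: 10, 5, 9, 16, 36, 5, 1, 3, 33, 30; M̄R̄ = 148.0000 / 10 = 14.8000
UCL_MR = D₄·M̄R̄ = 3.267 × 14.8000 = 48.3516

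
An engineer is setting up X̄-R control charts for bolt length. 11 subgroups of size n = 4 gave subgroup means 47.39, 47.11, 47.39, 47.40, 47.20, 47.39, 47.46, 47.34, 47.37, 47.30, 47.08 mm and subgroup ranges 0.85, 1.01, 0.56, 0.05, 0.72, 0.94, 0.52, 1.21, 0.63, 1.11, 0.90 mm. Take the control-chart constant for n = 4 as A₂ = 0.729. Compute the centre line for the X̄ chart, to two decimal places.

47.31

X̄̄ = (47.39 + 47.11 + 47.39 + 47.40 + 47.20 + 47.39 + 47.46 + 47.34 + 47.37 + 47.30 + 47.08) / 11 = 520.4300 / 11 = 47.3118
CL = X̄̄ = 47.3118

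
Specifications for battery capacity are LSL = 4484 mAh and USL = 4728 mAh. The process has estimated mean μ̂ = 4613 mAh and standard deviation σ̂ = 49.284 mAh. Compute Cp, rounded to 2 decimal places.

Cp = (USL − LSL) / (6σ̂) = (4728 − 4484) / (6 × 49.284) = 244.0000 / 295.7040 = 0.8251

0.83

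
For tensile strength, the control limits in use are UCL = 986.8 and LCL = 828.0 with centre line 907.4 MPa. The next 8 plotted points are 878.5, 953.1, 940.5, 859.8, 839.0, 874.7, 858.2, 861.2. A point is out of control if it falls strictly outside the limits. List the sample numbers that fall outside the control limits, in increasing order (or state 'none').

All 8 points lie within [828.0, 986.8].

none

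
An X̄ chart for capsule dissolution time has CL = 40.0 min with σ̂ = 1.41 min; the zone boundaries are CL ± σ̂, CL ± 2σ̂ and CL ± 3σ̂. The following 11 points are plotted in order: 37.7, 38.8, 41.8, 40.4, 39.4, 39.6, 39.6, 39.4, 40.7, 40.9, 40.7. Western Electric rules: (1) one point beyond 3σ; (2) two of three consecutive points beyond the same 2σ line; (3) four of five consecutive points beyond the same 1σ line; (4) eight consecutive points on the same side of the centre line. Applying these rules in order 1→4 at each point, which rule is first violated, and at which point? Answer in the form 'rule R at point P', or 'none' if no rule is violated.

Zone of each point (C = within 1σ̂, B = 1σ̂–2σ̂, A = 2σ̂–3σ̂, * = beyond 3σ̂; sign = side of CL): 1:-B, 2:-C, 3:+B, 4:+C, 5:-C, 6:-C, 7:-C, 8:-C, 9:+C, 10:+C, 11:+C
No rule fires across all 11 points.

none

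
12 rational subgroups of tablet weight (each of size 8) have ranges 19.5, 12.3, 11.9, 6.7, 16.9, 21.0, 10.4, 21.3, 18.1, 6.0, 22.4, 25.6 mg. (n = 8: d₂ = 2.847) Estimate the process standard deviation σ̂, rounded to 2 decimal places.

R̄ = (19.5 + 12.3 + 11.9 + 6.7 + 16.9 + 21.0 + 10.4 + 21.3 + 18.1 + 6.0 + 22.4 + 25.6) / 12 = 16.0083
σ̂ = R̄ / d₂ = 16.0083 / 2.847 = 5.6229

5.62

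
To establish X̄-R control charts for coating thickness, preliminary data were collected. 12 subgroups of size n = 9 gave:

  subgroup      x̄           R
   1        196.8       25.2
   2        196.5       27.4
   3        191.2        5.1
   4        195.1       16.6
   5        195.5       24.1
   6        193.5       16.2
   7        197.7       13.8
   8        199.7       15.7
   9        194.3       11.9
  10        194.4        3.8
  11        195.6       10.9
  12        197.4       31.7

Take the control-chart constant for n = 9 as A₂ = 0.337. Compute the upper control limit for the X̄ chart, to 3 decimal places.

X̄̄ = (196.8 + 196.5 + 191.2 + 195.1 + 195.5 + 193.5 + 197.7 + 199.7 + 194.3 + 194.4 + 195.6 + 197.4) / 12 = 2347.7000 / 12 = 195.6417
R̄ = (25.2 + 27.4 + 5.1 + 16.6 + 24.1 + 16.2 + 13.8 + 15.7 + 11.9 + 3.8 + 10.9 + 31.7) / 12 = 202.4000 / 12 = 16.8667
UCL = X̄̄ + A₂·R̄ = 195.6417 + 0.337 × 16.8667 = 201.3257

201.326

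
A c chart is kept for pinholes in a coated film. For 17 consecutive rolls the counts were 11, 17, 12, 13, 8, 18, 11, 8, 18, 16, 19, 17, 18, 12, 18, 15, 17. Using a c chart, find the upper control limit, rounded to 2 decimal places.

26.05

c̄ = (11 + 17 + 12 + 13 + 8 + 18 + 11 + 8 + 18 + 16 + 19 + 17 + 18 + 12 + 18 + 15 + 17) / 17 = 248 / 17 = 14.5882
UCL = c̄ + 3√c̄ = 14.5882 + 3 × √14.5882 = 14.5882 + 3 × 3.8195 = 26.0466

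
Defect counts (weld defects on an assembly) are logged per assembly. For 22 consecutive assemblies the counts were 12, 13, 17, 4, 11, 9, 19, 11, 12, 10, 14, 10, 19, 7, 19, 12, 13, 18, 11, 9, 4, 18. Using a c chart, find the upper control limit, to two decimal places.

22.91

c̄ = (12 + 13 + 17 + 4 + 11 + 9 + 19 + 11 + 12 + 10 + 14 + 10 + 19 + 7 + 19 + 12 + 13 + 18 + 11 + 9 + 4 + 18) / 22 = 272 / 22 = 12.3636
UCL = c̄ + 3√c̄ = 12.3636 + 3 × √12.3636 = 12.3636 + 3 × 3.5162 = 22.9122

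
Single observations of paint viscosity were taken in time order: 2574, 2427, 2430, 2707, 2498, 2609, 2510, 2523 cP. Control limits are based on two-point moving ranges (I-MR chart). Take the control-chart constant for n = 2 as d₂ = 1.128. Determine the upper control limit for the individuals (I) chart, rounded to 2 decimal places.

2861.12

X̄ = (2574 + 2427 + 2430 + 2707 + 2498 + 2609 + 2510 + 2523) / 8 = 2534.7500
Moving ranges: 147, 3, 277, 209, 111, 99, 13; M̄R̄ = 859.0000 / 7 = 122.7143
UCL = X̄ + 3·M̄R̄/d₂ = 2534.7500 + 3 × 122.7143 / 1.128 = 2861.1178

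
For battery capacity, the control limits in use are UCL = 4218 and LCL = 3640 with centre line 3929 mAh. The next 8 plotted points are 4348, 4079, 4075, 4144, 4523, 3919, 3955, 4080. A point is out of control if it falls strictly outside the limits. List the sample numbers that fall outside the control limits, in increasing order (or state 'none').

1, 5

Compare each point to [3640, 4218]: sample 1 = 4348 > UCL; sample 5 = 4523 > UCL.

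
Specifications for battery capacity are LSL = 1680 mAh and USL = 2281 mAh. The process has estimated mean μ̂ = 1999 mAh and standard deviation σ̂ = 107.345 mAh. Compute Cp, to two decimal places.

Cp = (USL − LSL) / (6σ̂) = (2281 − 1680) / (6 × 107.345) = 601.0000 / 644.0700 = 0.9331

0.93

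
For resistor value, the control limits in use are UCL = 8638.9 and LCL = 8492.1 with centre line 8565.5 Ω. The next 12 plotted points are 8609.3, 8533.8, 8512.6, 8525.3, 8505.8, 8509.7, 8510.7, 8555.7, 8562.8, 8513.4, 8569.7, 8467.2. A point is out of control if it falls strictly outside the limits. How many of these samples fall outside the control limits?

1

Compare each point to [8492.1, 8638.9]: sample 12 = 8467.2 < LCL.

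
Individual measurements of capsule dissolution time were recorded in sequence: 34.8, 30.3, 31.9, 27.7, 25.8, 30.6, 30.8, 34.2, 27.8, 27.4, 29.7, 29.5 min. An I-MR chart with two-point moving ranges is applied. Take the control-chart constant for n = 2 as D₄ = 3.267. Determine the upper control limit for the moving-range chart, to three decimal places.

8.880

Moving ranges: 4.5, 1.6, 4.2, 1.9, 4.8, 0.2, 3.4, 6.4, 0.4, 2.3, 0.2; M̄R̄ = 29.9000 / 11 = 2.7182
UCL_MR = D₄·M̄R̄ = 3.267 × 2.7182 = 8.8803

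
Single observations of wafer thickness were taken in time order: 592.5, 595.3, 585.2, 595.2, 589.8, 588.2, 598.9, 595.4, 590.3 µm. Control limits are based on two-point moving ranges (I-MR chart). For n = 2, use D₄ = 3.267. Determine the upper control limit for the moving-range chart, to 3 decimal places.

Moving ranges: 2.8, 10.1, 10.0, 5.4, 1.6, 10.7, 3.5, 5.1; M̄R̄ = 49.2000 / 8 = 6.1500
UCL_MR = D₄·M̄R̄ = 3.267 × 6.1500 = 20.0920

20.092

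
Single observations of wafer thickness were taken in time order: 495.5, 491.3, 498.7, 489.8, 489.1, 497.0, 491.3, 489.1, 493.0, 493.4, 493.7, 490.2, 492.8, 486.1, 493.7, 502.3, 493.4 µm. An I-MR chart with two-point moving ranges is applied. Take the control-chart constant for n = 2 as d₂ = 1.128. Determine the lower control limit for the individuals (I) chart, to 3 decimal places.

X̄ = (495.5 + 491.3 + 498.7 + 489.8 + 489.1 + 497.0 + 491.3 + 489.1 + 493.0 + 493.4 + 493.7 + 490.2 + 492.8 + 486.1 + 493.7 + 502.3 + 493.4) / 17 = 492.9647
Moving ranges: 4.2, 7.4, 8.9, 0.7, 7.9, 5.7, 2.2, 3.9, 0.4, 0.3, 3.5, 2.6, 6.7, 7.6, 8.6, 8.9; M̄R̄ = 79.5000 / 16 = 4.9688
LCL = X̄ − 3·M̄R̄/d₂ = 492.9647 − 3 × 4.9688 / 1.128 = 479.7499

479.750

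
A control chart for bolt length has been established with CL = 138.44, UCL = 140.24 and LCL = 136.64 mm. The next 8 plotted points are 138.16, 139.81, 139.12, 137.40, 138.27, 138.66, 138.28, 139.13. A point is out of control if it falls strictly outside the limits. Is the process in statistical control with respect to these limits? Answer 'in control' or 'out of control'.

in control

All 8 points lie within [136.64, 140.24].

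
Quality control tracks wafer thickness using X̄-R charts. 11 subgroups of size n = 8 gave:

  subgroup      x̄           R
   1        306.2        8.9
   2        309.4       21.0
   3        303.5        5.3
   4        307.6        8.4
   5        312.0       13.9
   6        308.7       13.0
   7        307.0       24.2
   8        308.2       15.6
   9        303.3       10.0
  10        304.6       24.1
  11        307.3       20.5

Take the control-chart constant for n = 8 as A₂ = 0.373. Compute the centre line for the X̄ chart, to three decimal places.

X̄̄ = (306.2 + 309.4 + 303.5 + 307.6 + 312.0 + 308.7 + 307.0 + 308.2 + 303.3 + 304.6 + 307.3) / 11 = 3377.8000 / 11 = 307.0727
CL = X̄̄ = 307.0727

307.073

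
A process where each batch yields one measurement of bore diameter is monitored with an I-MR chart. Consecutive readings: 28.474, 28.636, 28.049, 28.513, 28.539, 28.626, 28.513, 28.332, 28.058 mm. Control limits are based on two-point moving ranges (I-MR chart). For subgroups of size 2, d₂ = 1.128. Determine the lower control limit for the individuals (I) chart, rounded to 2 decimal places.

27.79

X̄ = (28.474 + 28.636 + 28.049 + 28.513 + 28.539 + 28.626 + 28.513 + 28.332 + 28.058) / 9 = 28.4156
Moving ranges: 0.162, 0.587, 0.464, 0.026, 0.087, 0.113, 0.181, 0.274; M̄R̄ = 1.8940 / 8 = 0.2367
LCL = X̄ − 3·M̄R̄/d₂ = 28.4156 − 3 × 0.2367 / 1.128 = 27.7859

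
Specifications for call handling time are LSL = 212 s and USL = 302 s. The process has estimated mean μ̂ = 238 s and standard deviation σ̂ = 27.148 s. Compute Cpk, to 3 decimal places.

0.319

Cpu = (USL − μ̂) / (3σ̂) = (302 − 238) / (3 × 27.148) = 0.7858; Cpl = (μ̂ − LSL) / (3σ̂) = (238 − 212) / (3 × 27.148) = 0.3192; Cpk = min(Cpu, Cpl) = 0.3192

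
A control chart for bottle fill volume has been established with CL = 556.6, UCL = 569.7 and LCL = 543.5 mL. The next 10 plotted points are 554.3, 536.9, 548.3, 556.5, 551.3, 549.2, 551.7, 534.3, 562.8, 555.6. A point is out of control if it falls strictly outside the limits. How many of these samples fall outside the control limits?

2

Compare each point to [543.5, 569.7]: sample 2 = 536.9 < LCL; sample 8 = 534.3 < LCL.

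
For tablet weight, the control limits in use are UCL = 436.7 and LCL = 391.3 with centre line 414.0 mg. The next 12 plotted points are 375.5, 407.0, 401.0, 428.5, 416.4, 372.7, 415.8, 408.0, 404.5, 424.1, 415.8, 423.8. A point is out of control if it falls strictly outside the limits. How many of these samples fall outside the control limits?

Compare each point to [391.3, 436.7]: sample 1 = 375.5 < LCL; sample 6 = 372.7 < LCL.

2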